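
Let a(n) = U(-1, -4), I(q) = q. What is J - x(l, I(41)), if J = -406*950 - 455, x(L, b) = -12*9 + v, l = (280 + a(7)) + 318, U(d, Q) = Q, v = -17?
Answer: -386030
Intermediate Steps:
a(n) = -4
l = 594 (l = (280 - 4) + 318 = 276 + 318 = 594)
x(L, b) = -125 (x(L, b) = -12*9 - 17 = -108 - 17 = -125)
J = -386155 (J = -385700 - 455 = -386155)
J - x(l, I(41)) = -386155 - 1*(-125) = -386155 + 125 = -386030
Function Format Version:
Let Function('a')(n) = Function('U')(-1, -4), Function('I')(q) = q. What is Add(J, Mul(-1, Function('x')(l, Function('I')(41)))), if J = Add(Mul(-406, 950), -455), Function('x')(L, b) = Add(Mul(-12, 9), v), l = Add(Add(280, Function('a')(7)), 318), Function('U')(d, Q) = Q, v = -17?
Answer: -386030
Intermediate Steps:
Function('a')(n) = -4
l = 594 (l = Add(Add(280, -4), 318) = Add(276, 318) = 594)
Function('x')(L, b) = -125 (Function('x')(L, b) = Add(Mul(-12, 9), -17) = Add(-108, -17) = -125)
J = -386155 (J = Add(-385700, -455) = -386155)
Add(J, Mul(-1, Function('x')(l, Function('I')(41)))) = Add(-386155, Mul(-1, -125)) = Add(-386155, 125) = -386030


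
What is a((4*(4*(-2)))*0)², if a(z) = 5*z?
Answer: 0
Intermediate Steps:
a((4*(4*(-2)))*0)² = (5*((4*(4*(-2)))*0))² = (5*((4*(-8))*0))² = (5*(-32*0))² = (5*0)² = 0² = 0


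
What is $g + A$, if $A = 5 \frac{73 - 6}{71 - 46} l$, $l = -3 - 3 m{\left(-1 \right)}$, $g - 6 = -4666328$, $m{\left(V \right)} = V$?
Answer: $-4666322$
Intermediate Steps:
$g = -4666322$ ($g = 6 - 4666328 = -4666322$)
$l = 0$ ($l = -3 - -3 = -3 + 3 = 0$)
$A = 0$ ($A = 5 \frac{73 - 6}{71 - 46} \cdot 0 = 5 \cdot \frac{67}{25} \cdot 0 = \frac{67}{5} \cdot 0 = 0$)
$g + A = -4666322 + 0 = -4666322$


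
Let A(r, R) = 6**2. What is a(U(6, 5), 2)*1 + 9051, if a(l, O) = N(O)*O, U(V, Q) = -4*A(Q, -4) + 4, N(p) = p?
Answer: 9055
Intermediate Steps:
A(r, R) = 36
U(V, Q) = -140 (U(V, Q) = -4*36 + 4 = -144 + 4 = -140)
a(l, O) = O**2 (a(l, O) = O*O = O**2)
a(U(6, 5), 2)*1 + 9051 = 2**2*1 + 9051 = 4*1 + 9051 = 4 + 9051 = 9055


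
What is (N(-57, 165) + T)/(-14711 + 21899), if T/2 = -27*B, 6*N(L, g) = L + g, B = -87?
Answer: 393/599 ≈ 0.65609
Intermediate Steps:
N(L, g) = L/6 + g/6 (N(L, g) = (L + g)/6 = L/6 + g/6)
T = 4698 (T = 2*(-27*(-87)) = 2*2349 = 4698)
(N(-57, 165) + T)/(-14711 + 21899) = (((1/6)*(-57) + (1/6)*165) + 4698)/(-14711 + 21899) = ((-19/2 + 55/2) + 4698)/7188 = (18 + 4698)*(1/7188) = 4716*(1/7188) = 393/599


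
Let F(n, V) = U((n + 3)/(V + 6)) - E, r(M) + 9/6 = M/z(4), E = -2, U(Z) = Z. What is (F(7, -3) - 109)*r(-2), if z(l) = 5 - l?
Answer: 2177/6 ≈ 362.83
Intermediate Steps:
r(M) = -3/2 + M (r(M) = -3/2 + M/(5 - 1*4) = -3/2 + M/(5 - 4) = -3/2 + M/1 = -3/2 + M*1 = -3/2 + M)
F(n, V) = 2 + (3 + n)/(6 + V) (F(n, V) = (n + 3)/(V + 6) - 1*(-2) = (3 + n)/(6 + V) + 2 = 2 + (3 + n)/(6 + V))
(F(7, -3) - 109)*r(-2) = ((15 + 7 + 2*(-3))/(6 - 3) - 109)*(-3/2 - 2) = ((15 + 7 - 6)/3 - 109)*(-7/2) = ((⅓)*16 - 109)*(-7/2) = (16/3 - 109)*(-7/2) = -311/3*(-7/2) = 2177/6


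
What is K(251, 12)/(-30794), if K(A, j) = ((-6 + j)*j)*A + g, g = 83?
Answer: -18155/30794 ≈ -0.58956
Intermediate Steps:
K(A, j) = 83 + A*j*(-6 + j) (K(A, j) = ((-6 + j)*j)*A + 83 = (j*(-6 + j))*A + 83 = A*j*(-6 + j) + 83 = 83 + A*j*(-6 + j))
K(251, 12)/(-30794) = (83 + 251*12**2 - 6*251*12)/(-30794) = (83 + 251*144 - 18072)*(-1/30794) = (83 + 36144 - 18072)*(-1/30794) = 18155*(-1/30794) = -18155/30794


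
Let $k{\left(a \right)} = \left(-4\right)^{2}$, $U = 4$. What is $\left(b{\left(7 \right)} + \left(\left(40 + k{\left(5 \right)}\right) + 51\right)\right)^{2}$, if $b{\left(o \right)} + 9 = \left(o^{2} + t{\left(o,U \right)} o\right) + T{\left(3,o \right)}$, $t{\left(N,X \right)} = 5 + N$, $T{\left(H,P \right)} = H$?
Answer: $54756$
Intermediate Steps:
$k{\left(a \right)} = 16$
$b{\left(o \right)} = -6 + o^{2} + o \left(5 + o\right)$ ($b{\left(o \right)} = -9 + \left(\left(o^{2} + \left(5 + o\right) o\right) + 3\right) = -9 + \left(\left(o^{2} + o \left(5 + o\right)\right) + 3\right) = -9 + \left(3 + o^{2} + o \left(5 + o\right)\right) = -6 + o^{2} + o \left(5 + o\right)$)
$\left(b{\left(7 \right)} + \left(\left(40 + k{\left(5 \right)}\right) + 51\right)\right)^{2} = \left(\left(-6 + 7^{2} + 7 \left(5 + 7\right)\right) + \left(\left(40 + 16\right) + 51\right)\right)^{2} = \left(\left(-6 + 49 + 7 \cdot 12\right) + \left(56 + 51\right)\right)^{2} = \left(\left(-6 + 49 + 84\right) + 107\right)^{2} = \left(127 + 107\right)^{2} = 234^{2} = 54756$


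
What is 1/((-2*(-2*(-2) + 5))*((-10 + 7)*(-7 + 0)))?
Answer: -1/378 ≈ -0.0026455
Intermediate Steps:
1/((-2*(-2*(-2) + 5))*((-10 + 7)*(-7 + 0))) = 1/((-2*(4 + 5))*(-3*(-7))) = 1/(-2*9*21) = 1/(-18*21) = 1/(-378) = -1/378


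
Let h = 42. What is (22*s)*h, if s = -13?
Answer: -12012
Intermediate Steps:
(22*s)*h = (22*(-13))*42 = -286*42 = -12012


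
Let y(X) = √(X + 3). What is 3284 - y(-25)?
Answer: 3284 - I*√22 ≈ 3284.0 - 4.6904*I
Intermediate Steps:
y(X) = √(3 + X)
3284 - y(-25) = 3284 - √(3 - 25) = 3284 - √(-22) = 3284 - I*√22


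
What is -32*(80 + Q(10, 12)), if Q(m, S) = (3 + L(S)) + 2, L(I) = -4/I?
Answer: -8128/3 ≈ -2709.3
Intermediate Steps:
Q(m, S) = 5 - 4/S (Q(m, S) = (3 - 4/S) + 2 = 5 - 4/S)
-32*(80 + Q(10, 12)) = -32*(80 + (5 - 4/12)) = -32*(80 + (5 - 4*1/12)) = -32*(80 + (5 - ⅓)) = -32*(80 + 14/3) = -32*254/3 = -8128/3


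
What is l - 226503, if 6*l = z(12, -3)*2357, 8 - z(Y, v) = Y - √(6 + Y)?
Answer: -684223/3 + 2357*√2/2 ≈ -2.2641e+5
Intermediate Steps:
z(Y, v) = 8 + √(6 + Y) - Y (z(Y, v) = 8 - (Y - √(6 + Y)) = 8 + (√(6 + Y) - Y) = 8 + √(6 + Y) - Y)
l = -4714/3 + 2357*√2/2 (l = ((8 + √(6 + 12) - 1*12)*2357)/6 = ((8 + √18 - 12)*2357)/6 = ((8 + 3*√2 - 12)*2357)/6 = ((-4 + 3*√2)*2357)/6 = (-9428 + 7071*√2)/6 = -4714/3 + 2357*√2/2 ≈ 95.317)
l - 226503 = (-4714/3 + 2357*√2/2) - 226503 = -684223/3 + 2357*√2/2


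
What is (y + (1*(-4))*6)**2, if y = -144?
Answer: 28224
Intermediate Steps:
(y + (1*(-4))*6)**2 = (-144 + (1*(-4))*6)**2 = (-144 - 4*6)**2 = (-144 - 24)**2 = (-168)**2 = 28224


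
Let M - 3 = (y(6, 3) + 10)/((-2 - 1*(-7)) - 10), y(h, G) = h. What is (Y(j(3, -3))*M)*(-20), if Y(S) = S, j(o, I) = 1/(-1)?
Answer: -4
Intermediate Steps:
j(o, I) = -1
M = -1/5 (M = 3 + (6 + 10)/((-2 - 1*(-7)) - 10) = 3 + 16/((-2 + 7) - 10) = 3 + 16/(5 - 10) = 3 + 16/(-5) = 3 + 16*(-1/5) = 3 - 16/5 = -1/5 ≈ -0.20000)
(Y(j(3, -3))*M)*(-20) = -1*(-1/5)*(-20) = (1/5)*(-20) = -4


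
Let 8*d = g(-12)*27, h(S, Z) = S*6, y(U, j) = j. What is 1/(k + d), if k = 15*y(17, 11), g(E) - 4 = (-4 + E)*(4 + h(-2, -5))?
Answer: 2/1221 ≈ 0.0016380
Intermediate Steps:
h(S, Z) = 6*S
g(E) = 36 - 8*E (g(E) = 4 + (-4 + E)*(4 + 6*(-2)) = 4 + (-4 + E)*(4 - 12) = 4 + (-4 + E)*(-8) = 4 + (32 - 8*E) = 36 - 8*E)
d = 891/2 (d = ((36 - 8*(-12))*27)/8 = ((36 + 96)*27)/8 = (132*27)/8 = (⅛)*3564 = 891/2 ≈ 445.50)
k = 165 (k = 15*11 = 165)
1/(k + d) = 1/(165 + 891/2) = 1/(1221/2) = 2/1221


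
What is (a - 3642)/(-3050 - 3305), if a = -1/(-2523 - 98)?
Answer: 9545681/16656455 ≈ 0.57309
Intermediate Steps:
a = 1/2621 (a = -1/(-2621) = -1*(-1/2621) = 1/2621 ≈ 0.00038153)
(a - 3642)/(-3050 - 3305) = (1/2621 - 3642)/(-3050 - 3305) = -9545681/2621/(-6355) = -9545681/2621*(-1/6355) = 9545681/16656455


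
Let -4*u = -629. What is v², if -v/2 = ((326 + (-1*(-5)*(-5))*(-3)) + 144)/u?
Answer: 19009600/395641 ≈ 48.048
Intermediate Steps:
u = 629/4 (u = -¼*(-629) = 629/4 ≈ 157.25)
v = -4360/629 (v = -2*((326 + (-1*(-5)*(-5))*(-3)) + 144)/629/4 = -2*((326 + (5*(-5))*(-3)) + 144)*4/629 = -2*((326 - 25*(-3)) + 144)*4/629 = -2*((326 + 75) + 144)*4/629 = -2*(401 + 144)*4/629 = -1090*4/629 = -2*2180/629 = -4360/629 ≈ -6.9316)
v² = (-4360/629)² = 19009600/395641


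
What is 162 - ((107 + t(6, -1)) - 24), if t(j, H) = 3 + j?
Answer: 70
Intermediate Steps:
162 - ((107 + t(6, -1)) - 24) = 162 - ((107 + (3 + 6)) - 24) = 162 - ((107 + 9) - 24) = 162 - (116 - 24) = 162 - 1*92 = 162 - 92 = 70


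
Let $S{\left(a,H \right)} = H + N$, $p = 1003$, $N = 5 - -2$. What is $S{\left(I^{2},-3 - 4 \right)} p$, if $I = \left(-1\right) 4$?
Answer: $0$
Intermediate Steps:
$I = -4$
$N = 7$ ($N = 5 + 2 = 7$)
$S{\left(a,H \right)} = 7 + H$ ($S{\left(a,H \right)} = H + 7 = 7 + H$)
$S{\left(I^{2},-3 - 4 \right)} p = \left(7 - 7\right) 1003 = 0 \cdot 1003 = 0$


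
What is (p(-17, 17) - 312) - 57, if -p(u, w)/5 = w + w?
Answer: -539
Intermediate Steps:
p(u, w) = -10*w (p(u, w) = -5*(w + w) = -10*w)
(p(-17, 17) - 312) - 57 = (-10*17 - 312) - 57 = (-170 - 312) - 57 = -482 - 57 = -539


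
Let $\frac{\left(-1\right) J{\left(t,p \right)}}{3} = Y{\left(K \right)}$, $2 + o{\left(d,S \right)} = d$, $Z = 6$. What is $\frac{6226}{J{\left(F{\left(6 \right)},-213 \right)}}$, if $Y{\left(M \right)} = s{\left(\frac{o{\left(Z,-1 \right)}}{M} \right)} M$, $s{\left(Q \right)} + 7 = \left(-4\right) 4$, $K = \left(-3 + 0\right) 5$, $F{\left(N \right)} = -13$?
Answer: $- \frac{6226}{1035} \approx -6.0155$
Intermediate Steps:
$o{\left(d,S \right)} = -2 + d$
$K = -15$ ($K = \left(-3\right) 5 = -15$)
$s{\left(Q \right)} = -23$ ($s{\left(Q \right)} = -7 - 16 = -23$)
$Y{\left(M \right)} = - 23 M$
$J{\left(t,p \right)} = -1035$ ($J{\left(t,p \right)} = - 3 \left(\left(-23\right) \left(-15\right)\right) = \left(-3\right) 345 = -1035$)
$\frac{6226}{J{\left(F{\left(6 \right)},-213 \right)}} = \frac{6226}{-1035} = 6226 \left(- \frac{1}{1035}\right) = - \frac{6226}{1035}$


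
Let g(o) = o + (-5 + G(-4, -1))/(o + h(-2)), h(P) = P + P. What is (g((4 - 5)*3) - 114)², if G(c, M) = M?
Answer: 660969/49 ≈ 13489.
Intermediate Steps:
h(P) = 2*P
g(o) = o - 6/(-4 + o) (g(o) = o + (-5 - 1)/(o + 2*(-2)) = o - 6/(o - 4) = o - 6/(-4 + o))
(g((4 - 5)*3) - 114)² = ((-6 + ((4 - 5)*3)² - 4*(4 - 5)*3)/(-4 + (4 - 5)*3) - 114)² = ((-6 + (-1*3)² - (-4)*3)/(-4 - 1*3) - 114)² = ((-6 + (-3)² - 4*(-3))/(-4 - 3) - 114)² = ((-6 + 9 + 12)/(-7) - 114)² = (-⅐*15 - 114)² = (-15/7 - 114)² = (-813/7)² = 660969/49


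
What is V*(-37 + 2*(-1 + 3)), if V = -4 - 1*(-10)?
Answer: -198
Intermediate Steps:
V = 6 (V = -4 + 10 = 6)
V*(-37 + 2*(-1 + 3)) = 6*(-37 + 2*(-1 + 3)) = 6*(-37 + 2*2) = 6*(-37 + 4) = 6*(-33) = -198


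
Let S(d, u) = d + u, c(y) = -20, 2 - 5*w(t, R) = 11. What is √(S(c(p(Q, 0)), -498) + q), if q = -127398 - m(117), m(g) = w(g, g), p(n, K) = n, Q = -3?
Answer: I*√3197855/5 ≈ 357.65*I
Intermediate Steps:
w(t, R) = -9/5 (w(t, R) = ⅖ - ⅕*11 = ⅖ - 11/5 = -9/5)
m(g) = -9/5
q = -636981/5 (q = -127398 - 1*(-9/5) = -127398 + 9/5 = -636981/5 ≈ -1.2740e+5)
√(S(c(p(Q, 0)), -498) + q) = √((-20 - 498) - 636981/5) = √(-518 - 636981/5) = √(-639571/5) = I*√3197855/5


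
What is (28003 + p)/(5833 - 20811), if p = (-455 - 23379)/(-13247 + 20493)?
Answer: -50721476/27132647 ≈ -1.8694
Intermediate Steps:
p = -11917/3623 (p = -23834/7246 = -23834*1/7246 = -11917/3623 ≈ -3.2893)
(28003 + p)/(5833 - 20811) = (28003 - 11917/3623)/(5833 - 20811) = (101442952/3623)/(-14978) = (101442952/3623)*(-1/14978) = -50721476/27132647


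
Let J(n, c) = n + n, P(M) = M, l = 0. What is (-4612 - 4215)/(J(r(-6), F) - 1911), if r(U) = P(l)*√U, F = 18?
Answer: 97/21 ≈ 4.6190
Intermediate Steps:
r(U) = 0 (r(U) = 0*√U = 0)
J(n, c) = 2*n
(-4612 - 4215)/(J(r(-6), F) - 1911) = (-4612 - 4215)/(2*0 - 1911) = -8827/(0 - 1911) = -8827/(-1911) = -8827*(-1/1911) = 97/21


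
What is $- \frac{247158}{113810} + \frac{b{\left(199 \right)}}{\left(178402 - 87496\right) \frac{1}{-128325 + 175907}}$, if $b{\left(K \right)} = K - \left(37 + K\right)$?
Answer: $- \frac{55708629922}{2586502965} \approx -21.538$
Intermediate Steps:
$b{\left(K \right)} = -37$ ($b{\left(K \right)} = K - \left(37 + K\right) = -37$)
$- \frac{247158}{113810} + \frac{b{\left(199 \right)}}{\left(178402 - 87496\right) \frac{1}{-128325 + 175907}} = - \frac{247158}{113810} - \frac{37}{\left(178402 - 87496\right) \frac{1}{-128325 + 175907}} = \left(-247158\right) \frac{1}{113810} - \frac{37}{90906 \cdot \frac{1}{47582}} = - \frac{123579}{56905} - \frac{37}{90906 \cdot \frac{1}{47582}} = - \frac{123579}{56905} - \frac{37}{\frac{45453}{23791}} = - \frac{123579}{56905} - \frac{880267}{45453} = - \frac{55708629922}{2586502965}$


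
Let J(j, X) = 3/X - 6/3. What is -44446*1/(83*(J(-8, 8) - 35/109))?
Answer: 38756912/140851 ≈ 275.16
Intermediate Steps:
J(j, X) = -2 + 3/X (J(j, X) = 3/X - 6*⅓ = 3/X - 2 = -2 + 3/X)
-44446*1/(83*(J(-8, 8) - 35/109)) = -44446*1/(83*((-2 + 3/8) - 35/109)) = -44446*1/(83*(-13/8 - 35/109)) = -44446/((-1697/872*83)) = -44446/(-140851/872) = -44446*(-872/140851) = 38756912/140851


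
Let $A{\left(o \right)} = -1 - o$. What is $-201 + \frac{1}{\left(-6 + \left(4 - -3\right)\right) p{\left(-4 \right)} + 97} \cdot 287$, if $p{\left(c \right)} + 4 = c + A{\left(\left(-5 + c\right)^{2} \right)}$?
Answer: $-160$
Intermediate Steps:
$p{\left(c \right)} = -5 + c - \left(-5 + c\right)^{2}$ ($p{\left(c \right)} = -4 - \left(1 + \left(-5 + c\right)^{2} - c\right) = -5 + c - \left(-5 + c\right)^{2}$)
$-201 + \frac{1}{\left(-6 + \left(4 - -3\right)\right) p{\left(-4 \right)} + 97} \cdot 287 = -201 + \frac{1}{\left(-6 + \left(4 - -3\right)\right) \left(-5 - 4 - \left(-5 - 4\right)^{2}\right) + 97} \cdot 287 = -201 + \frac{1}{\left(-6 + \left(4 + 3\right)\right) \left(-5 - 4 - \left(-9\right)^{2}\right) + 97} \cdot 287 = -201 + \frac{1}{\left(-6 + 7\right) \left(-5 - 4 - 81\right) + 97} \cdot 287 = -201 + \frac{1}{1 \left(-5 - 4 - 81\right) + 97} \cdot 287 = -201 + \frac{1}{1 \left(-90\right) + 97} \cdot 287 = -201 + \frac{1}{-90 + 97} \cdot 287 = -201 + \frac{1}{7} \cdot 287 = -201 + 41 = -160$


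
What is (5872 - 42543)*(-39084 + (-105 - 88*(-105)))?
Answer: 1098259779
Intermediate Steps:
(5872 - 42543)*(-39084 + (-105 - 88*(-105))) = -36671*(-39084 + (-105 + 9240)) = -36671*(-39084 + 9135) = -36671*(-29949) = 1098259779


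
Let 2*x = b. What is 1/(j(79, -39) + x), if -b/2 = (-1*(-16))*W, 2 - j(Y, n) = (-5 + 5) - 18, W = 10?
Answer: -1/140 ≈ -0.0071429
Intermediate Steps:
j(Y, n) = 20 (j(Y, n) = 2 - ((-5 + 5) - 18) = 2 - (0 - 18) = 2 - 1*(-18) = 2 + 18 = 20)
b = -320 (b = -2*(-1*(-16))*10 = -32*10 = -2*160 = -320)
x = -160 (x = (½)*(-320) = -160)
1/(j(79, -39) + x) = 1/(20 - 160) = 1/(-140) = -1/140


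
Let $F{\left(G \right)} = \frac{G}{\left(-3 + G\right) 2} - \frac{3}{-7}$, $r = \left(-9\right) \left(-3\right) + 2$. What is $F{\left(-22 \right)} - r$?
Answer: $- \frac{4923}{175} \approx -28.131$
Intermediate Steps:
$r = 29$ ($r = 27 + 2 = 29$)
$F{\left(G \right)} = \frac{3}{7} + \frac{G}{-6 + 2 G}$ ($F{\left(G \right)} = \frac{G}{-6 + 2 G} - - \frac{3}{7} = \frac{G}{-6 + 2 G} + \frac{3}{7} = \frac{3}{7} + \frac{G}{-6 + 2 G}$)
$F{\left(-22 \right)} - r = \frac{-18 + 13 \left(-22\right)}{14 \left(-3 - 22\right)} - 29 = \frac{-18 - 286}{14 \left(-25\right)} - 29 = \frac{1}{14} \left(- \frac{1}{25}\right) \left(-304\right) - 29 = \frac{152}{175} - 29 = - \frac{4923}{175}$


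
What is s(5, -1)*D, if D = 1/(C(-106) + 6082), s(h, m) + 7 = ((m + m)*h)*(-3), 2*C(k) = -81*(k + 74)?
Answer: 23/7378 ≈ 0.0031174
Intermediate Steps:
C(k) = -2997 - 81*k/2 (C(k) = (-81*(k + 74))/2 = (-81*(74 + k))/2 = (-5994 - 81*k)/2 = -2997 - 81*k/2)
s(h, m) = -7 - 6*h*m (s(h, m) = -7 + ((m + m)*h)*(-3) = -7 + ((2*m)*h)*(-3) = -7 + (2*h*m)*(-3) = -7 - 6*h*m)
D = 1/7378 (D = 1/((-2997 - 81/2*(-106)) + 6082) = 1/((-2997 + 4293) + 6082) = 1/(1296 + 6082) = 1/7378 ≈ 0.00013554)
s(5, -1)*D = (-7 - 6*5*(-1))*(1/7378) = (-7 + 30)*(1/7378) = 23*(1/7378) = 23/7378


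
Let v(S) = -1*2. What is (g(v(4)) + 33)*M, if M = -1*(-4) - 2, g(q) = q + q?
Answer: 58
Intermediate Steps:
v(S) = -2
g(q) = 2*q
M = 2 (M = 4 - 2 = 2)
(g(v(4)) + 33)*M = (2*(-2) + 33)*2 = (-4 + 33)*2 = 29*2 = 58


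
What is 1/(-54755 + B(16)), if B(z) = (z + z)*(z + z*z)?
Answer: -1/46051 ≈ -2.1715e-5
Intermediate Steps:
B(z) = 2*z*(z + z**2) (B(z) = (2*z)*(z + z**2) = 2*z*(z + z**2))
1/(-54755 + B(16)) = 1/(-54755 + 2*16**2*(1 + 16)) = 1/(-54755 + 2*256*17) = 1/(-54755 + 8704) = 1/(-46051) = -1/46051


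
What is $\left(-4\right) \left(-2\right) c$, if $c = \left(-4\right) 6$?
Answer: $-192$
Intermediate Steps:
$c = -24$
$\left(-4\right) \left(-2\right) c = \left(-4\right) \left(-2\right) \left(-24\right) = 8 \left(-24\right) = -192$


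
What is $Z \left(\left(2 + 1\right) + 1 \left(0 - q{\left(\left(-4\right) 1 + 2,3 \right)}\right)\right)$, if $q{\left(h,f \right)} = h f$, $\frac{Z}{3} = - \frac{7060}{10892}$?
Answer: $- \frac{47655}{2723} \approx -17.501$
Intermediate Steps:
$Z = - \frac{5295}{2723}$ ($Z = 3 \left(- \frac{7060}{10892}\right) = 3 \left(\left(-7060\right) \frac{1}{10892}\right) = 3 \left(- \frac{1765}{2723}\right) = - \frac{5295}{2723} \approx -1.9445$)
$q{\left(h,f \right)} = f h$
$Z \left(\left(2 + 1\right) + 1 \left(0 - q{\left(\left(-4\right) 1 + 2,3 \right)}\right)\right) = - \frac{5295 \left(\left(2 + 1\right) + 1 \left(0 - 3 \left(\left(-4\right) 1 + 2\right)\right)\right)}{2723} = - \frac{5295 \left(3 + 1 \left(0 - 3 \left(-4 + 2\right)\right)\right)}{2723} = - \frac{5295 \left(3 + 1 \left(0 - 3 \left(-2\right)\right)\right)}{2723} = - \frac{5295 \left(3 + 1 \left(0 - -6\right)\right)}{2723} = - \frac{5295 \left(3 + 1 \left(0 + 6\right)\right)}{2723} = - \frac{5295 \left(3 + 1 \cdot 6\right)}{2723} = - \frac{5295 \left(3 + 6\right)}{2723} = \left(- \frac{5295}{2723}\right) 9 = - \frac{47655}{2723}$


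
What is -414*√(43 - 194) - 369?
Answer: -369 - 414*I*√151 ≈ -369.0 - 5087.3*I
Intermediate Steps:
-414*√(43 - 194) - 369 = -414*I*√151 - 369 = -369 - 414*I*√151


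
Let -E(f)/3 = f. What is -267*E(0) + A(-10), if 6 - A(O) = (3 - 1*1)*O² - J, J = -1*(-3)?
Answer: -191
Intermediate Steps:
E(f) = -3*f
J = 3
A(O) = 9 - 2*O² (A(O) = 6 - ((3 - 1*1)*O² - 1*3) = 6 - ((3 - 1)*O² - 3) = 6 - (2*O² - 3) = 6 - (-3 + 2*O²) = 6 + (3 - 2*O²) = 9 - 2*O²)
-267*E(0) + A(-10) = -(-801)*0 + (9 - 2*(-10)²) = -267*0 + (9 - 2*100) = 0 + (9 - 200) = 0 - 191 = -191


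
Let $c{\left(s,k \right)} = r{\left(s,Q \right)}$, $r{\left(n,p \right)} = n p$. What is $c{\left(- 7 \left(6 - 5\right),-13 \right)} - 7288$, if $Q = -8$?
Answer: $-7232$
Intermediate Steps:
$c{\left(s,k \right)} = - 8 s$ ($c{\left(s,k \right)} = s \left(-8\right) = - 8 s$)
$c{\left(- 7 \left(6 - 5\right),-13 \right)} - 7288 = - 8 \left(- 7 \left(6 - 5\right)\right) - 7288 = - 8 \left(\left(-7\right) 1\right) - 7288 = \left(-8\right) \left(-7\right) - 7288 = 56 - 7288 = -7232$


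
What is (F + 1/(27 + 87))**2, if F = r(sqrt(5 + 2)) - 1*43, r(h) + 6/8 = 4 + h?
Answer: 82465609/51984 - 9061*sqrt(7)/114 ≈ 1376.1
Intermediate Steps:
r(h) = 13/4 + h (r(h) = -3/4 + (4 + h) = 13/4 + h)
F = -159/4 + sqrt(7) (F = (13/4 + sqrt(5 + 2)) - 1*43 = (13/4 + sqrt(7)) - 43 = -159/4 + sqrt(7) ≈ -37.104)
(F + 1/(27 + 87))**2 = ((-159/4 + sqrt(7)) + 1/(27 + 87))**2 = ((-159/4 + sqrt(7)) + 1/114)**2 = (-9061/228 + sqrt(7))**2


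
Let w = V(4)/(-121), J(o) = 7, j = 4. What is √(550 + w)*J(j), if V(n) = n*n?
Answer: 7*√66534/11 ≈ 164.14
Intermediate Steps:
V(n) = n²
w = -16/121 (w = 4²/(-121) = 16*(-1/121) = -16/121 ≈ -0.13223)
√(550 + w)*J(j) = √(550 - 16/121)*7 = √(66534/121)*7 = (√66534/11)*7 = 7*√66534/11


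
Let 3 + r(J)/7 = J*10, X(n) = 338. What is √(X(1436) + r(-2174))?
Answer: I*√151863 ≈ 389.7*I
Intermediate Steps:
r(J) = -21 + 70*J (r(J) = -21 + 7*(J*10) = -21 + 7*(10*J) = -21 + 70*J)
√(X(1436) + r(-2174)) = √(338 + (-21 + 70*(-2174))) = √(338 + (-21 - 152180)) = √(338 - 152201) = √(-151863) = I*√151863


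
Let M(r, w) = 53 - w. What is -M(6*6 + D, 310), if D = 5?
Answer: 257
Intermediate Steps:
-M(6*6 + D, 310) = -(53 - 1*310) = -(53 - 310) = -1*(-257) = 257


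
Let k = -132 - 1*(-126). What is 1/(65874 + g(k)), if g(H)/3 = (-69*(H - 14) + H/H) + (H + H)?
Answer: 1/69981 ≈ 1.4290e-5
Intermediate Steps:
k = -6 (k = -132 + 126 = -6)
g(H) = 2901 - 201*H (g(H) = 3*((-69*(H - 14) + H/H) + (H + H)) = 3*((-69*(-14 + H) + 1) + 2*H) = 3*(((966 - 69*H) + 1) + 2*H) = 3*((967 - 69*H) + 2*H) = 3*(967 - 67*H) = 2901 - 201*H)
1/(65874 + g(k)) = 1/(65874 + (2901 - 201*(-6))) = 1/(65874 + (2901 + 1206)) = 1/(65874 + 4107) = 1/69981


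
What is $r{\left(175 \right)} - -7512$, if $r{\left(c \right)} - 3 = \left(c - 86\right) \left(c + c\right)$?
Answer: $38665$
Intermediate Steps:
$r{\left(c \right)} = 3 + 2 c \left(-86 + c\right)$ ($r{\left(c \right)} = 3 + \left(c - 86\right) \left(c + c\right) = 3 + \left(-86 + c\right) 2 c = 3 + 2 c \left(-86 + c\right)$)
$r{\left(175 \right)} - -7512 = \left(3 - 30100 + 2 \cdot 175^{2}\right) - -7512 = \left(3 - 30100 + 2 \cdot 30625\right) + 7512 = \left(3 - 30100 + 61250\right) + 7512 = 31153 + 7512 = 38665$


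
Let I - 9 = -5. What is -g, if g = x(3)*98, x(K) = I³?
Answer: -6272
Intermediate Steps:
I = 4 (I = 9 - 5 = 4)
x(K) = 64 (x(K) = 4³ = 64)
g = 6272 (g = 64*98 = 6272)
-g = -1*6272 = -6272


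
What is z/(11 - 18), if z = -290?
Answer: 290/7 ≈ 41.429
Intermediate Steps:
z/(11 - 18) = -290/(11 - 18) = -290/(-7) = -290*(-⅐) = 290/7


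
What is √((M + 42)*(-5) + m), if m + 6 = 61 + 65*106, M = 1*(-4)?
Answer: √6755 ≈ 82.189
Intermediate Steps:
M = -4
m = 6945 (m = -6 + (61 + 65*106) = -6 + (61 + 6890) = -6 + 6951 = 6945)
√((M + 42)*(-5) + m) = √((-4 + 42)*(-5) + 6945) = √(38*(-5) + 6945) = √(-190 + 6945) = √6755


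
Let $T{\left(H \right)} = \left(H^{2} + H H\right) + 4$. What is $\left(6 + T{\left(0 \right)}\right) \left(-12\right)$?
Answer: $-120$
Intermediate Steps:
$T{\left(H \right)} = 4 + 2 H^{2}$ ($T{\left(H \right)} = \left(H^{2} + H^{2}\right) + 4 = 2 H^{2} + 4 = 4 + 2 H^{2}$)
$\left(6 + T{\left(0 \right)}\right) \left(-12\right) = \left(6 + \left(4 + 2 \cdot 0^{2}\right)\right) \left(-12\right) = \left(6 + \left(4 + 2 \cdot 0\right)\right) \left(-12\right) = \left(6 + \left(4 + 0\right)\right) \left(-12\right) = \left(6 + 4\right) \left(-12\right) = 10 \left(-12\right) = -120$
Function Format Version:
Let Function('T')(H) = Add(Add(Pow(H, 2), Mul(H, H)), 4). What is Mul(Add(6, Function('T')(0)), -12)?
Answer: -120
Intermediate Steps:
Function('T')(H) = Add(4, Mul(2, Pow(H, 2))) (Function('T')(H) = Add(Add(Pow(H, 2), Pow(H, 2)), 4) = Add(Mul(2, Pow(H, 2)), 4) = Add(4, Mul(2, Pow(H, 2))))
Mul(Add(6, Function('T')(0)), -12) = Mul(Add(6, Add(4, Mul(2, Pow(0, 2)))), -12) = Mul(Add(6, Add(4, Mul(2, 0))), -12) = Mul(Add(6, Add(4, 0)), -12) = Mul(Add(6, 4), -12) = Mul(10, -12) = -120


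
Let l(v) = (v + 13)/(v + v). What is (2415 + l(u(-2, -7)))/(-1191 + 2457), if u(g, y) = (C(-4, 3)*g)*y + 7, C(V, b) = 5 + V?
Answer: 25366/13293 ≈ 1.9082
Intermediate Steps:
u(g, y) = 7 + g*y (u(g, y) = ((5 - 4)*g)*y + 7 = (1*g)*y + 7 = g*y + 7 = 7 + g*y)
l(v) = (13 + v)/(2*v) (l(v) = (13 + v)/((2*v)) = (13 + v)*(1/(2*v)) = (13 + v)/(2*v))
(2415 + l(u(-2, -7)))/(-1191 + 2457) = (2415 + (13 + (7 - 2*(-7)))/(2*(7 - 2*(-7))))/(-1191 + 2457) = (2415 + (13 + (7 + 14))/(2*(7 + 14)))/1266 = (2415 + (1/2)*(13 + 21)/21)*(1/1266) = (2415 + (1/2)*(1/21)*34)*(1/1266) = (2415 + 17/21)*(1/1266) = (50732/21)*(1/1266) = 25366/13293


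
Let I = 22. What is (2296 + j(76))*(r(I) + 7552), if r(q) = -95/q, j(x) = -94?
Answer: 182819949/11 ≈ 1.6620e+7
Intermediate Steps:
(2296 + j(76))*(r(I) + 7552) = (2296 - 94)*(-95/22 + 7552) = 2202*(-95*1/22 + 7552) = 2202*(-95/22 + 7552) = 2202*(166049/22) = 182819949/11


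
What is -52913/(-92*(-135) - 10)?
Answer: -52913/12410 ≈ -4.2637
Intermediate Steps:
-52913/(-92*(-135) - 10) = -52913/(12420 - 10) = -52913/12410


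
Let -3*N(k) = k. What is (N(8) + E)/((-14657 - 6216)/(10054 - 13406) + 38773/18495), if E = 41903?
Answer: 2597621221080/516013231 ≈ 5034.0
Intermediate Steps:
N(k) = -k/3
(N(8) + E)/((-14657 - 6216)/(10054 - 13406) + 38773/18495) = (-1/3*8 + 41903)/((-14657 - 6216)/(10054 - 13406) + 38773/18495) = (-8/3 + 41903)/(-20873/(-3352) + 38773*(1/18495)) = 125701/(3*(-20873*(-1/3352) + 38773/18495)) = 125701/(3*(20873/3352 + 38773/18495)) = 125701/(3*(516013231/61995240)) = (125701/3)*(61995240/516013231) = 2597621221080/516013231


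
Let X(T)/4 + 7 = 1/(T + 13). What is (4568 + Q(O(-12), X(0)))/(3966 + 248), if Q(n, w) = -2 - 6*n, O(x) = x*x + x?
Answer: 1887/2107 ≈ 0.89559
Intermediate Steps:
O(x) = x + x² (O(x) = x² + x = x + x²)
X(T) = -28 + 4/(13 + T) (X(T) = -28 + 4/(T + 13) = -28 + 4/(13 + T))
(4568 + Q(O(-12), X(0)))/(3966 + 248) = (4568 + (-2 - (-72)*(1 - 12)))/(3966 + 248) = (4568 + (-2 - (-72)*(-11)))/4214 = (4568 + (-2 - 6*132))*(1/4214) = (4568 + (-2 - 792))*(1/4214) = (4568 - 794)*(1/4214) = 3774*(1/4214) = 1887/2107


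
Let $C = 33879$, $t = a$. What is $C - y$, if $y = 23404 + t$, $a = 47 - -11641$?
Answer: $-1213$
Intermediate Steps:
$a = 11688$ ($a = 47 + 11641 = 11688$)
$t = 11688$
$y = 35092$ ($y = 23404 + 11688 = 35092$)
$C - y = 33879 - 35092 = -1213$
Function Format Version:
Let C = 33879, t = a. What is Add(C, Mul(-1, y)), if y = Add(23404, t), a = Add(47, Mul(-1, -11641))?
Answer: -1213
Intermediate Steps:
a = 11688 (a = Add(47, 11641) = 11688)
t = 11688
y = 35092 (y = Add(23404, 11688) = 35092)
Add(C, Mul(-1, y)) = Add(33879, Mul(-1, 35092)) = Add(33879, -35092) = -1213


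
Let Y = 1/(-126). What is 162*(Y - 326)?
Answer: -369693/7 ≈ -52813.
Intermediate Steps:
Y = -1/126 ≈ -0.0079365
162*(Y - 326) = 162*(-1/126 - 326) = 162*(-41077/126) = -369693/7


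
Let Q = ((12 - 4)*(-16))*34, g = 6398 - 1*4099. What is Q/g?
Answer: -4352/2299 ≈ -1.8930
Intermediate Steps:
g = 2299 (g = 6398 - 4099 = 2299)
Q = -4352 (Q = (8*(-16))*34 = -128*34 = -4352)
Q/g = -4352/2299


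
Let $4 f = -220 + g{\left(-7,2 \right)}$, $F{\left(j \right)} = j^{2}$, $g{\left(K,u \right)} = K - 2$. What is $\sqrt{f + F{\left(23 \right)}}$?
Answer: $\frac{\sqrt{1887}}{2} \approx 21.72$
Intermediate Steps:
$g{\left(K,u \right)} = -2 + K$
$f = - \frac{229}{4}$ ($f = \frac{-220 - 9}{4} = \frac{1}{4} \left(-229\right) = - \frac{229}{4} \approx -57.25$)
$\sqrt{f + F{\left(23 \right)}} = \sqrt{- \frac{229}{4} + 23^{2}} = \sqrt{- \frac{229}{4} + 529} = \sqrt{\frac{1887}{4}} = \frac{\sqrt{1887}}{2}$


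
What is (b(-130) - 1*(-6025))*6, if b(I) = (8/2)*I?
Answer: 33030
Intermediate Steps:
b(I) = 4*I (b(I) = (8*(½))*I = 4*I)
(b(-130) - 1*(-6025))*6 = (4*(-130) - 1*(-6025))*6 = (-520 + 6025)*6 = 5505*6 = 33030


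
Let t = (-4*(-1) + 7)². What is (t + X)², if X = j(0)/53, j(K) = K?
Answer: 14641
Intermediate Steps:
t = 121 (t = (4 + 7)² = 11² = 121)
X = 0 (X = 0/53 = 0*(1/53) = 0)
(t + X)² = (121 + 0)² = 121² = 14641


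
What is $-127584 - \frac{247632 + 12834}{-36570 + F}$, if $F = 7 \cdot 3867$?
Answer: $- \frac{403971706}{3167} \approx -1.2756 \cdot 10^{5}$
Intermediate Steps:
$F = 27069$
$-127584 - \frac{247632 + 12834}{-36570 + F} = -127584 - \frac{247632 + 12834}{-36570 + 27069} = -127584 - \frac{260466}{-9501} = -127584 - 260466 \left(- \frac{1}{9501}\right) = -127584 - - \frac{86822}{3167} = -127584 + \frac{86822}{3167} = - \frac{403971706}{3167}$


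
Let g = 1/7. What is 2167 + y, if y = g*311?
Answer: 15480/7 ≈ 2211.4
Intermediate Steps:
g = 1/7 ≈ 0.14286
y = 311/7 (y = (1/7)*311 = 311/7 ≈ 44.429)
2167 + y = 2167 + 311/7 = 15480/7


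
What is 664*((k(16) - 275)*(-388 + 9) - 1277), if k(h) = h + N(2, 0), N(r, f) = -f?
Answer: 64330976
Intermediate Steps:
k(h) = h (k(h) = h - 1*0 = h + 0 = h)
664*((k(16) - 275)*(-388 + 9) - 1277) = 664*((16 - 275)*(-388 + 9) - 1277) = 664*(-259*(-379) - 1277) = 664*(98161 - 1277) = 664*96884 = 64330976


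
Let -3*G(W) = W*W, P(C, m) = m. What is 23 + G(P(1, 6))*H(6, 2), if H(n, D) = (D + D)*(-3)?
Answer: 167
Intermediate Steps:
H(n, D) = -6*D (H(n, D) = (2*D)*(-3) = -6*D)
G(W) = -W**2/3 (G(W) = -W*W/3 = -W**2/3)
23 + G(P(1, 6))*H(6, 2) = 23 + (-1/3*6**2)*(-6*2) = 23 - 1/3*36*(-12) = 23 - 12*(-12) = 23 + 144 = 167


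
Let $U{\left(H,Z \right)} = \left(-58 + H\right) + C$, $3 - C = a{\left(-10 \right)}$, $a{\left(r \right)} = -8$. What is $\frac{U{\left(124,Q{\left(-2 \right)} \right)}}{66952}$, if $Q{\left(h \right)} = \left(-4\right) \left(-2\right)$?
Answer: $\frac{77}{66952} \approx 0.0011501$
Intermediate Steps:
$C = 11$ ($C = 3 - -8 = 3 + 8 = 11$)
$Q{\left(h \right)} = 8$
$U{\left(H,Z \right)} = -47 + H$ ($U{\left(H,Z \right)} = \left(-58 + H\right) + 11 = -47 + H$)
$\frac{U{\left(124,Q{\left(-2 \right)} \right)}}{66952} = \frac{-47 + 124}{66952} = 77 \cdot \frac{1}{66952} = \frac{77}{66952}$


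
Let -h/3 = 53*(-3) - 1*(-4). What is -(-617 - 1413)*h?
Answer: 943950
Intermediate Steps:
h = 465 (h = -3*(53*(-3) - 1*(-4)) = -3*(-159 + 4) = -3*(-155) = 465)
-(-617 - 1413)*h = -(-617 - 1413)*465 = -(-2030)*465 = -1*(-943950) = 943950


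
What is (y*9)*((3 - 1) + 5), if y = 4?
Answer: 252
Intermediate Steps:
(y*9)*((3 - 1) + 5) = (4*9)*((3 - 1) + 5) = 36*(2 + 5) = 36*7 = 252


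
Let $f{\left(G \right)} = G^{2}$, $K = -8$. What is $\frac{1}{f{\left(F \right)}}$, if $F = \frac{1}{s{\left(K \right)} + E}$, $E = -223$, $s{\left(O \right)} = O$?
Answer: $53361$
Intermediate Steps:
$F = - \frac{1}{231}$ ($F = \frac{1}{-8 - 223} = \frac{1}{-231} = - \frac{1}{231} \approx -0.004329$)
$\frac{1}{f{\left(F \right)}} = \frac{1}{\left(- \frac{1}{231}\right)^{2}} = \frac{1}{\frac{1}{53361}} = 53361$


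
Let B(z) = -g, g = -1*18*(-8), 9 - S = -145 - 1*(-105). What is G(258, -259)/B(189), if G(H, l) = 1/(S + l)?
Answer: 1/30240 ≈ 3.3069e-5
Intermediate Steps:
S = 49 (S = 9 - (-145 - 1*(-105)) = 9 - (-145 + 105) = 9 - 1*(-40) = 9 + 40 = 49)
G(H, l) = 1/(49 + l)
g = 144 (g = -18*(-8) = 144)
B(z) = -144 (B(z) = -1*144 = -144)
G(258, -259)/B(189) = 1/((49 - 259)*(-144)) = -1/144/(-210) = -1/210*(-1/144) = 1/30240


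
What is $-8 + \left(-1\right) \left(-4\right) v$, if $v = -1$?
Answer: $-12$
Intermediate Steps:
$-8 + \left(-1\right) \left(-4\right) v = -8 + \left(-1\right) \left(-4\right) \left(-1\right) = -8 + 4 \left(-1\right) = -8 - 4 = -12$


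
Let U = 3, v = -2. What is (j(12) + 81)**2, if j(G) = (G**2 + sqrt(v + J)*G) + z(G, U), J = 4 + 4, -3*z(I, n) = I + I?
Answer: 47953 + 5208*sqrt(6) ≈ 60710.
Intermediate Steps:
z(I, n) = -2*I/3 (z(I, n) = -(I + I)/3 = -2*I/3)
J = 8
j(G) = G**2 - 2*G/3 + G*sqrt(6) (j(G) = (G**2 + sqrt(-2 + 8)*G) - 2*G/3 = (G**2 + sqrt(6)*G) - 2*G/3 = (G**2 + G*sqrt(6)) - 2*G/3 = G**2 - 2*G/3 + G*sqrt(6))
(j(12) + 81)**2 = ((1/3)*12*(-2 + 3*12 + 3*sqrt(6)) + 81)**2 = ((1/3)*12*(-2 + 36 + 3*sqrt(6)) + 81)**2 = ((1/3)*12*(34 + 3*sqrt(6)) + 81)**2 = ((136 + 12*sqrt(6)) + 81)**2 = (217 + 12*sqrt(6))**2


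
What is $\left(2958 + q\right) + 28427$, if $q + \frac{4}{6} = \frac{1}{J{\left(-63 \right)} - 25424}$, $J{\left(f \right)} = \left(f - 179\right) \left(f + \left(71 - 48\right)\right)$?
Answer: $\frac{164704981}{5248} \approx 31384.0$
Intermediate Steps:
$J{\left(f \right)} = \left(-179 + f\right) \left(23 + f\right)$ ($J{\left(f \right)} = \left(-179 + f\right) \left(f + 23\right) = \left(-179 + f\right) \left(23 + f\right)$)
$q = - \frac{3499}{5248}$ ($q = - \frac{2}{3} + \frac{1}{\left(-4117 + \left(-63\right)^{2} - -9828\right) - 25424} = - \frac{2}{3} + \frac{1}{\left(-4117 + 3969 + 9828\right) - 25424} = - \frac{2}{3} + \frac{1}{9680 - 25424} = - \frac{2}{3} + \frac{1}{-15744} = - \frac{2}{3} - \frac{1}{15744} = - \frac{3499}{5248} \approx -0.66673$)
$\left(2958 + q\right) + 28427 = \left(2958 - \frac{3499}{5248}\right) + 28427 = \frac{15520085}{5248} + 28427 = \frac{164704981}{5248}$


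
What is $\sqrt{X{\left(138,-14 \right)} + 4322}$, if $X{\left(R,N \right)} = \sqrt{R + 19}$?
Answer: $\sqrt{4322 + \sqrt{157}} \approx 65.837$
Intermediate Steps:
$X{\left(R,N \right)} = \sqrt{19 + R}$
$\sqrt{X{\left(138,-14 \right)} + 4322} = \sqrt{\sqrt{19 + 138} + 4322} = \sqrt{\sqrt{157} + 4322} = \sqrt{4322 + \sqrt{157}}$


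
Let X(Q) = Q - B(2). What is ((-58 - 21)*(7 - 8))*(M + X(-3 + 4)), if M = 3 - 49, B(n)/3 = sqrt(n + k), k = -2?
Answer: -3555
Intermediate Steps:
B(n) = 3*sqrt(-2 + n) (B(n) = 3*sqrt(n - 2) = 3*sqrt(-2 + n))
M = -46
X(Q) = Q (X(Q) = Q - 3*sqrt(-2 + 2) = Q - 3*sqrt(0) = Q - 3*0 = Q - 1*0 = Q + 0 = Q)
((-58 - 21)*(7 - 8))*(M + X(-3 + 4)) = ((-58 - 21)*(7 - 8))*(-46 + (-3 + 4)) = (-79*(-1))*(-46 + 1) = 79*(-45) = -3555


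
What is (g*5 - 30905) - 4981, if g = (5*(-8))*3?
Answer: -36486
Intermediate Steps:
g = -120 (g = -40*3 = -120)
(g*5 - 30905) - 4981 = (-120*5 - 30905) - 4981 = (-600 - 30905) - 4981 = -31505 - 4981 = -36486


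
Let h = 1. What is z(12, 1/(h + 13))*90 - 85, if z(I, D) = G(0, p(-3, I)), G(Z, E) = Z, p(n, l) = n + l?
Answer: -85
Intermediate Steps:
p(n, l) = l + n
z(I, D) = 0
z(12, 1/(h + 13))*90 - 85 = 0*90 - 85 = 0 - 85 = -85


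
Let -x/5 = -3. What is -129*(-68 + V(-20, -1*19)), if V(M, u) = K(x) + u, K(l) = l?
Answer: 9288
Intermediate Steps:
x = 15 (x = -5*(-3) = 15)
V(M, u) = 15 + u
-129*(-68 + V(-20, -1*19)) = -129*(-68 + (15 - 1*19)) = -129*(-68 + (15 - 19)) = -129*(-68 - 4) = -129*(-72) = 9288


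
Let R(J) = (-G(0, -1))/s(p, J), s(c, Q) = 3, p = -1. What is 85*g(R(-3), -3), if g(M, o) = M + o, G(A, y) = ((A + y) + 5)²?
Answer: -2125/3 ≈ -708.33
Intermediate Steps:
G(A, y) = (5 + A + y)²
R(J) = -16/3 (R(J) = -(5 + 0 - 1)²/3 = -1*4²*(⅓) = -1*16*(⅓) = -16*⅓ = -16/3)
85*g(R(-3), -3) = 85*(-16/3 - 3) = 85*(-25/3) = -2125/3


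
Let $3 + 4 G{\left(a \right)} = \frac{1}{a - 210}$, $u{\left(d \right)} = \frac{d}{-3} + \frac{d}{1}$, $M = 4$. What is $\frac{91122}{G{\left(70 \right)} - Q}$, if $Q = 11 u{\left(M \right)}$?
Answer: $- \frac{153084960}{50543} \approx -3028.8$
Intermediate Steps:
$u{\left(d \right)} = \frac{2 d}{3}$ ($u{\left(d \right)} = d \left(- \frac{1}{3}\right) + d 1 = - \frac{d}{3} + d = \frac{2 d}{3}$)
$G{\left(a \right)} = - \frac{3}{4} + \frac{1}{4 \left(-210 + a\right)}$ ($G{\left(a \right)} = - \frac{3}{4} + \frac{1}{4 \left(a - 210\right)} = - \frac{3}{4} + \frac{1}{4 \left(-210 + a\right)}$)
$Q = \frac{88}{3}$ ($Q = 11 \cdot \frac{2}{3} \cdot 4 = 11 \cdot \frac{8}{3} = \frac{88}{3} \approx 29.333$)
$\frac{91122}{G{\left(70 \right)} - Q} = \frac{91122}{\frac{631 - 210}{4 \left(-210 + 70\right)} - \frac{88}{3}} = \frac{91122}{\frac{631 - 210}{4 \left(-140\right)} - \frac{88}{3}} = \frac{91122}{\frac{1}{4} \left(- \frac{1}{140}\right) 421 - \frac{88}{3}} = \frac{91122}{- \frac{421}{560} - \frac{88}{3}} = \frac{91122}{- \frac{50543}{1680}} = 91122 \left(- \frac{1680}{50543}\right) = - \frac{153084960}{50543}$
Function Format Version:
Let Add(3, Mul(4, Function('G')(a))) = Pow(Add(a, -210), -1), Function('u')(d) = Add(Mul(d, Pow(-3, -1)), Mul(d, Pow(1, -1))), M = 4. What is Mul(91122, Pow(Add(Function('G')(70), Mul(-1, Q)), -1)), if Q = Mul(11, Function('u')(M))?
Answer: Rational(-153084960, 50543) ≈ -3028.8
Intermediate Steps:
Function('u')(d) = Mul(Rational(2, 3), d) (Function('u')(d) = Add(Mul(d, Rational(-1, 3)), Mul(d, 1)) = Add(Mul(Rational(-1, 3), d), d) = Mul(Rational(2, 3), d))
Function('G')(a) = Add(Rational(-3, 4), Mul(Rational(1, 4), Pow(Add(-210, a), -1))) (Function('G')(a) = Add(Rational(-3, 4), Mul(Rational(1, 4), Pow(Add(a, -210), -1))) = Add(Rational(-3, 4), Mul(Rational(1, 4), Pow(Add(-210, a), -1))))
Q = Rational(88, 3) (Q = Mul(11, Mul(Rational(2, 3), 4)) = Mul(11, Rational(8, 3)) = Rational(88, 3) ≈ 29.333)
Mul(91122, Pow(Add(Function('G')(70), Mul(-1, Q)), -1)) = Mul(91122, Pow(Add(Mul(Rational(1, 4), Pow(Add(-210, 70), -1), Add(631, Mul(-3, 70))), Mul(-1, Rational(88, 3))), -1)) = Mul(91122, Pow(Add(Mul(Rational(1, 4), Pow(-140, -1), Add(631, -210)), Rational(-88, 3)), -1)) = Mul(91122, Pow(Add(Mul(Rational(1, 4), Rational(-1, 140), 421), Rational(-88, 3)), -1)) = Mul(91122, Pow(Add(Rational(-421, 560), Rational(-88, 3)), -1)) = Mul(91122, Pow(Rational(-50543, 1680), -1)) = Mul(91122, Rational(-1680, 50543)) = Rational(-153084960, 50543)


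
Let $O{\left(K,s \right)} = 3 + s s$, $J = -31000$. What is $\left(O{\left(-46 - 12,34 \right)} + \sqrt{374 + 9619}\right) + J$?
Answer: $-29841 + \sqrt{9993} \approx -29741.0$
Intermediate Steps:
$O{\left(K,s \right)} = 3 + s^{2}$
$\left(O{\left(-46 - 12,34 \right)} + \sqrt{374 + 9619}\right) + J = \left(\left(3 + 34^{2}\right) + \sqrt{374 + 9619}\right) - 31000 = \left(\left(3 + 1156\right) + \sqrt{9993}\right) - 31000 = \left(1159 + \sqrt{9993}\right) - 31000 = -29841 + \sqrt{9993}$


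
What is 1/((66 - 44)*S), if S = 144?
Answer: 1/3168 ≈ 0.00031566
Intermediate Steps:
1/((66 - 44)*S) = 1/((66 - 44)*144) = 1/(22*144) = 1/3168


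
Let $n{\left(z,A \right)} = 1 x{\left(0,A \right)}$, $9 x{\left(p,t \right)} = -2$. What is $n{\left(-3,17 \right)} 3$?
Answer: $- \frac{2}{3} \approx -0.66667$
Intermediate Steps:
$x{\left(p,t \right)} = - \frac{2}{9}$ ($x{\left(p,t \right)} = \frac{1}{9} \left(-2\right) = - \frac{2}{9}$)
$n{\left(z,A \right)} = - \frac{2}{9}$ ($n{\left(z,A \right)} = 1 \left(- \frac{2}{9}\right) = - \frac{2}{9}$)
$n{\left(-3,17 \right)} 3 = \left(- \frac{2}{9}\right) 3 = - \frac{2}{3}$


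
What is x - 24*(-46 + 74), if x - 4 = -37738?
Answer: -38406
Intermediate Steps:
x = -37734 (x = 4 - 37738 = -37734)
x - 24*(-46 + 74) = -37734 - 24*(-46 + 74) = -37734 - 24*28 = -37734 - 672 = -38406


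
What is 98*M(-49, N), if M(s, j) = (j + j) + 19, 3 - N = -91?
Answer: 20286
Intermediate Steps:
N = 94 (N = 3 - 1*(-91) = 3 + 91 = 94)
M(s, j) = 19 + 2*j (M(s, j) = 2*j + 19 = 19 + 2*j)
98*M(-49, N) = 98*(19 + 2*94) = 98*(19 + 188) = 98*207 = 20286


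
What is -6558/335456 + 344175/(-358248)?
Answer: -20283223/20691536 ≈ -0.98027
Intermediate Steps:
-6558/335456 + 344175/(-358248) = -6558*1/335456 + 344175*(-1/358248) = -3279/167728 - 114725/119416 = -20283223/20691536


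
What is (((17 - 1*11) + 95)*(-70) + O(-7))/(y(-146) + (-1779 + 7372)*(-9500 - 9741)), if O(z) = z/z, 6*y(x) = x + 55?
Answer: 42414/645689569 ≈ 6.5688e-5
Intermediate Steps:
y(x) = 55/6 + x/6 (y(x) = (x + 55)/6 = (55 + x)/6 = 55/6 + x/6)
O(z) = 1
(((17 - 1*11) + 95)*(-70) + O(-7))/(y(-146) + (-1779 + 7372)*(-9500 - 9741)) = (((17 - 1*11) + 95)*(-70) + 1)/((55/6 + (⅙)*(-146)) + (-1779 + 7372)*(-9500 - 9741)) = (((17 - 11) + 95)*(-70) + 1)/((55/6 - 73/3) + 5593*(-19241)) = ((6 + 95)*(-70) + 1)/(-91/6 - 107614913) = (101*(-70) + 1)/(-645689569/6) = (-7070 + 1)*(-6/645689569) = -7069*(-6/645689569) = 42414/645689569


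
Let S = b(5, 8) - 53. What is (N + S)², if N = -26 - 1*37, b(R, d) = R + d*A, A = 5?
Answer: 5041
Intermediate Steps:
b(R, d) = R + 5*d (b(R, d) = R + d*5 = R + 5*d)
S = -8 (S = (5 + 5*8) - 53 = (5 + 40) - 53 = 45 - 53 = -8)
N = -63 (N = -26 - 37 = -63)
(N + S)² = (-63 - 8)² = (-71)² = 5041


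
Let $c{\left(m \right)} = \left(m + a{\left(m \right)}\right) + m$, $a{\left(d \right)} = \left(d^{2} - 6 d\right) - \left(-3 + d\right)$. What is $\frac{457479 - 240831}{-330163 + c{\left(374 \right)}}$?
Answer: $- \frac{108324}{96077} \approx -1.1275$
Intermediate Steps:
$a{\left(d \right)} = 3 + d^{2} - 7 d$
$c{\left(m \right)} = 3 + m^{2} - 5 m$ ($c{\left(m \right)} = \left(m + \left(3 + m^{2} - 7 m\right)\right) + m = \left(3 + m^{2} - 6 m\right) + m = 3 + m^{2} - 5 m$)
$\frac{457479 - 240831}{-330163 + c{\left(374 \right)}} = \frac{457479 - 240831}{-330163 + \left(3 + 374^{2} - 1870\right)} = \frac{216648}{-330163 + \left(3 + 139876 - 1870\right)} = \frac{216648}{-330163 + 138009} = \frac{216648}{-192154} = 216648 \left(- \frac{1}{192154}\right) = - \frac{108324}{96077}$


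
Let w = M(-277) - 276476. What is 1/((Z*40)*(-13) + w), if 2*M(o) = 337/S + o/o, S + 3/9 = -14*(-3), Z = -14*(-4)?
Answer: -125/38198932 ≈ -3.2723e-6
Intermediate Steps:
Z = 56
S = 125/3 (S = -1/3 - 14*(-3) = -1/3 + 42 = 125/3 ≈ 41.667)
M(o) = 568/125 (M(o) = (337/(125/3) + o/o)/2 = (337*(3/125) + 1)/2 = (1011/125 + 1)/2 = (1/2)*(1136/125) = 568/125)
w = -34558932/125 (w = 568/125 - 276476 = -34558932/125 ≈ -2.7647e+5)
1/((Z*40)*(-13) + w) = 1/((56*40)*(-13) - 34558932/125) = 1/(2240*(-13) - 34558932/125) = 1/(-29120 - 34558932/125) = 1/(-38198932/125) = -125/38198932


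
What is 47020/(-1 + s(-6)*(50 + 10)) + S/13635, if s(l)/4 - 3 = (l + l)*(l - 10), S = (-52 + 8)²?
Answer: 731720564/638104365 ≈ 1.1467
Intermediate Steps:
S = 1936 (S = (-44)² = 1936)
s(l) = 12 + 8*l*(-10 + l) (s(l) = 12 + 4*((l + l)*(l - 10)) = 12 + 4*((2*l)*(-10 + l)) = 12 + 4*(2*l*(-10 + l)) = 12 + 8*l*(-10 + l))
47020/(-1 + s(-6)*(50 + 10)) + S/13635 = 47020/(-1 + (12 - 80*(-6) + 8*(-6)²)*(50 + 10)) + 1936/13635 = 47020/(-1 + (12 + 480 + 8*36)*60) + 1936*(1/13635) = 47020/(-1 + (12 + 480 + 288)*60) + 1936/13635 = 47020/(-1 + 780*60) + 1936/13635 = 47020/(-1 + 46800) + 1936/13635 = 47020/46799 + 1936/13635 = 731720564/638104365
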